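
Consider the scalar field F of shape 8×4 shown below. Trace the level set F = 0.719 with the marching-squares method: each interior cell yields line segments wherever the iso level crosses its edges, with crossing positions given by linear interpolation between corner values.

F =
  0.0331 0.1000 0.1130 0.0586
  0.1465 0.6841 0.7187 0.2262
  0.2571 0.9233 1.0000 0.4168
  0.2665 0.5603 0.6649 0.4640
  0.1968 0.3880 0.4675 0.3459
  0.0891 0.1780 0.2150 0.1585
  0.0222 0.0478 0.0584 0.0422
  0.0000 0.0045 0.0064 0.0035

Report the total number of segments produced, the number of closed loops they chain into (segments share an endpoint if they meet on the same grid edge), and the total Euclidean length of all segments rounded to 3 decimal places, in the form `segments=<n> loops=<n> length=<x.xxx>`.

segments=6 loops=1 length=5.672

cell (1,0): code 0100 → (1.146,1.000)–(2.000,0.693)
cell (1,1): code 1100 → (1.001,2.000)–(1.146,1.000)
cell (1,2): code 1000 → (2.000,2.482)–(1.001,2.000)
cell (2,0): code 0010 → (2.000,0.693)–(2.563,1.000)
cell (2,1): code 0011 → (2.563,1.000)–(2.839,2.000)
cell (2,2): code 0001 → (2.839,2.000)–(2.000,2.482)
total: 6 segments, chained into 1 closed loop(s), length Σ = 5.672363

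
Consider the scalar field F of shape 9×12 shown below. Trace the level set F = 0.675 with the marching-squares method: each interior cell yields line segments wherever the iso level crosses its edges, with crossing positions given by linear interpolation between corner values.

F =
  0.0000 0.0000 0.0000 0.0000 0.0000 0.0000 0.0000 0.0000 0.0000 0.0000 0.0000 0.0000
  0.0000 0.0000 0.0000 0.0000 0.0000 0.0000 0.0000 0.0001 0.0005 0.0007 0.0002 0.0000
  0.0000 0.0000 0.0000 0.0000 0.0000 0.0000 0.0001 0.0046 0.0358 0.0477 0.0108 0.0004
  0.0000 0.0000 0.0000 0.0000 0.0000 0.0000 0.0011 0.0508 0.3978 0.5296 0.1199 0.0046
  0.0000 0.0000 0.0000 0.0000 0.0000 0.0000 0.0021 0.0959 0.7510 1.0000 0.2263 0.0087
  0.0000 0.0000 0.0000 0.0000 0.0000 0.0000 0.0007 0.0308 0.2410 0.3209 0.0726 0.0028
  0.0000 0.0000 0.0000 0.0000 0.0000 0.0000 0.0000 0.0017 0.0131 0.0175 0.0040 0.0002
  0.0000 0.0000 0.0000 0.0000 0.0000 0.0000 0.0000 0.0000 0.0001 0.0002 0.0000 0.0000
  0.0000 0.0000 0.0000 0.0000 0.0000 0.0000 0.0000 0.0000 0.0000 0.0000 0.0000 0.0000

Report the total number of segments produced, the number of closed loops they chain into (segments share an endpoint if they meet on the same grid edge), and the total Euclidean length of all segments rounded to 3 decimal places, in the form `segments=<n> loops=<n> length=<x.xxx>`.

segments=6 loops=1 length=4.039

cell (3,7): code 0100 → (3.785,8.000)–(4.000,7.884)
cell (3,8): code 1100 → (3.309,9.000)–(3.785,8.000)
cell (3,9): code 1000 → (4.000,9.420)–(3.309,9.000)
cell (4,7): code 0010 → (4.000,7.884)–(4.149,8.000)
cell (4,8): code 0011 → (4.149,8.000)–(4.479,9.000)
cell (4,9): code 0001 → (4.479,9.000)–(4.000,9.420)
total: 6 segments, chained into 1 closed loop(s), length Σ = 4.038958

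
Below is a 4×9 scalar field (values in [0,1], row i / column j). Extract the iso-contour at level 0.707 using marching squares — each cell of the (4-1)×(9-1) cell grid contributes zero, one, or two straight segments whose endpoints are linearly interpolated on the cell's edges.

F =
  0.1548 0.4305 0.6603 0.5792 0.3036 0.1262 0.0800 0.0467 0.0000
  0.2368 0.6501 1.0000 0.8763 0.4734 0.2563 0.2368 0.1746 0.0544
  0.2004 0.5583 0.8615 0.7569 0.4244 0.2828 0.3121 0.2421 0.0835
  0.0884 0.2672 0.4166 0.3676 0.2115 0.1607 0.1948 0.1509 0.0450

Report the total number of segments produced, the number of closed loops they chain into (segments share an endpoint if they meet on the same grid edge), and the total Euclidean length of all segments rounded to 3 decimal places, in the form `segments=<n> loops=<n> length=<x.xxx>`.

segments=8 loops=1 length=6.878

cell (0,1): code 0100 → (0.137,2.000)–(1.000,1.163)
cell (0,2): code 1100 → (0.430,3.000)–(0.137,2.000)
cell (0,3): code 1000 → (1.000,3.420)–(0.430,3.000)
cell (1,1): code 0110 → (1.000,1.163)–(2.000,1.490)
cell (1,3): code 1001 → (2.000,3.150)–(1.000,3.420)
cell (2,1): code 0010 → (2.000,1.490)–(2.347,2.000)
cell (2,2): code 0011 → (2.347,2.000)–(2.128,3.000)
cell (2,3): code 0001 → (2.128,3.000)–(2.000,3.150)
total: 8 segments, chained into 1 closed loop(s), length Σ = 6.878050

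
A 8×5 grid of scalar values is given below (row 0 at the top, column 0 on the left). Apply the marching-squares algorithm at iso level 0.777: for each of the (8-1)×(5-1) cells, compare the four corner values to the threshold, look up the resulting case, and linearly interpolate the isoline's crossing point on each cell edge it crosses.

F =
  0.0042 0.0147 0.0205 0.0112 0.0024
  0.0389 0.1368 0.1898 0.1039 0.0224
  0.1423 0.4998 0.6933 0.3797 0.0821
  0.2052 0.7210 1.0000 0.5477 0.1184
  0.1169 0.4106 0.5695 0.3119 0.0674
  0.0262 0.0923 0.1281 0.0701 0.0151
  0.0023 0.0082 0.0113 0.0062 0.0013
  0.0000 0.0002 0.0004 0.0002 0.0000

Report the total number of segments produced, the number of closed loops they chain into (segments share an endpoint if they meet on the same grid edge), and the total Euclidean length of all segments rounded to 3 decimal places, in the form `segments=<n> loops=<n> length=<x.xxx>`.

cell (2,1): code 0100 → (2.273,2.000)–(3.000,1.201)
cell (2,2): code 1000 → (3.000,2.493)–(2.273,2.000)
cell (3,1): code 0010 → (3.000,1.201)–(3.518,2.000)
cell (3,2): code 0001 → (3.518,2.000)–(3.000,2.493)
total: 4 segments, chained into 1 closed loop(s), length Σ = 3.626602

segments=4 loops=1 length=3.627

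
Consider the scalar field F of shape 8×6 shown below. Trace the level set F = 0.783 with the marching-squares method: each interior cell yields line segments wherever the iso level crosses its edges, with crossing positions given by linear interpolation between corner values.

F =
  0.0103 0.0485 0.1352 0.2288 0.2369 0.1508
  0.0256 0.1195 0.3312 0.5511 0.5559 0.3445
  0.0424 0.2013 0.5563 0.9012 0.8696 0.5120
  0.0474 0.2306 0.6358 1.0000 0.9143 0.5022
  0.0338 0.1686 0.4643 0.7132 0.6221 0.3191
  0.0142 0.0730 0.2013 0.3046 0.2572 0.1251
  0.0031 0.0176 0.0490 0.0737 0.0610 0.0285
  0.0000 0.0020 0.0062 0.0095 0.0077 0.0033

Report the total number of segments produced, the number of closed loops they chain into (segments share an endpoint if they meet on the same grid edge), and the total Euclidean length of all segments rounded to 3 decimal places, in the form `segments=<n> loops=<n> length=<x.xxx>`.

cell (1,2): code 0100 → (1.662,3.000)–(2.000,2.657)
cell (1,3): code 1100 → (1.724,4.000)–(1.662,3.000)
cell (1,4): code 1000 → (2.000,4.242)–(1.724,4.000)
cell (2,2): code 0110 → (2.000,2.657)–(3.000,2.404)
cell (2,4): code 1001 → (3.000,4.319)–(2.000,4.242)
cell (3,2): code 0010 → (3.000,2.404)–(3.757,3.000)
cell (3,3): code 0011 → (3.757,3.000)–(3.449,4.000)
cell (3,4): code 0001 → (3.449,4.000)–(3.000,4.319)
total: 8 segments, chained into 1 closed loop(s), length Σ = 6.444702

segments=8 loops=1 length=6.445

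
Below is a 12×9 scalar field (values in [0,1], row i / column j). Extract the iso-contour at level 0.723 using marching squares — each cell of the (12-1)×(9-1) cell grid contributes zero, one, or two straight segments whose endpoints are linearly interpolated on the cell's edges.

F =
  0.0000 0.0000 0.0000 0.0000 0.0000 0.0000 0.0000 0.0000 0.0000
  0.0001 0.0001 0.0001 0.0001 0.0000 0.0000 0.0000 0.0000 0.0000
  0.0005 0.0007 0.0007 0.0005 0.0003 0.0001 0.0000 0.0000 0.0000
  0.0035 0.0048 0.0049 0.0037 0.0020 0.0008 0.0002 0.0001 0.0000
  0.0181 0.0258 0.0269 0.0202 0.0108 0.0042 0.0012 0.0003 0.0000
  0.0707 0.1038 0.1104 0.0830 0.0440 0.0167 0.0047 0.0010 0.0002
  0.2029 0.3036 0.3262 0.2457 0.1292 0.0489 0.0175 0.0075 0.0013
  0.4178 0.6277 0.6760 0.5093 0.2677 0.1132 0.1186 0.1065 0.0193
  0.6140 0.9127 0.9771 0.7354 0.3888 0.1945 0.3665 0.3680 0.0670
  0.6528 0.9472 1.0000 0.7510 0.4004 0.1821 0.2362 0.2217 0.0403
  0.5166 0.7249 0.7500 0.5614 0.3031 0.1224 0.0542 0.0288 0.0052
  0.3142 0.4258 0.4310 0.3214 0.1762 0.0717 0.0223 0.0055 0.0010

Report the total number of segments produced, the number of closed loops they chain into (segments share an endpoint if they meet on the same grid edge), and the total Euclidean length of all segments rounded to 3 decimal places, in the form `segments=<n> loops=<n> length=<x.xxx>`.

segments=12 loops=1 length=9.092

cell (7,0): code 0100 → (7.334,1.000)–(8.000,0.365)
cell (7,1): code 1100 → (7.156,2.000)–(7.334,1.000)
cell (7,2): code 1100 → (7.945,3.000)–(7.156,2.000)
cell (7,3): code 1000 → (8.000,3.036)–(7.945,3.000)
cell (8,0): code 0110 → (8.000,0.365)–(9.000,0.238)
cell (8,3): code 1001 → (9.000,3.080)–(8.000,3.036)
cell (9,0): code 0110 → (9.000,0.238)–(10.000,0.991)
cell (9,2): code 1011 → (10.000,2.143)–(9.148,3.000)
cell (9,3): code 0001 → (9.148,3.000)–(9.000,3.080)
cell (10,0): code 0010 → (10.000,0.991)–(10.006,1.000)
cell (10,1): code 0011 → (10.006,1.000)–(10.085,2.000)
cell (10,2): code 0001 → (10.085,2.000)–(10.000,2.143)
total: 12 segments, chained into 1 closed loop(s), length Σ = 9.092390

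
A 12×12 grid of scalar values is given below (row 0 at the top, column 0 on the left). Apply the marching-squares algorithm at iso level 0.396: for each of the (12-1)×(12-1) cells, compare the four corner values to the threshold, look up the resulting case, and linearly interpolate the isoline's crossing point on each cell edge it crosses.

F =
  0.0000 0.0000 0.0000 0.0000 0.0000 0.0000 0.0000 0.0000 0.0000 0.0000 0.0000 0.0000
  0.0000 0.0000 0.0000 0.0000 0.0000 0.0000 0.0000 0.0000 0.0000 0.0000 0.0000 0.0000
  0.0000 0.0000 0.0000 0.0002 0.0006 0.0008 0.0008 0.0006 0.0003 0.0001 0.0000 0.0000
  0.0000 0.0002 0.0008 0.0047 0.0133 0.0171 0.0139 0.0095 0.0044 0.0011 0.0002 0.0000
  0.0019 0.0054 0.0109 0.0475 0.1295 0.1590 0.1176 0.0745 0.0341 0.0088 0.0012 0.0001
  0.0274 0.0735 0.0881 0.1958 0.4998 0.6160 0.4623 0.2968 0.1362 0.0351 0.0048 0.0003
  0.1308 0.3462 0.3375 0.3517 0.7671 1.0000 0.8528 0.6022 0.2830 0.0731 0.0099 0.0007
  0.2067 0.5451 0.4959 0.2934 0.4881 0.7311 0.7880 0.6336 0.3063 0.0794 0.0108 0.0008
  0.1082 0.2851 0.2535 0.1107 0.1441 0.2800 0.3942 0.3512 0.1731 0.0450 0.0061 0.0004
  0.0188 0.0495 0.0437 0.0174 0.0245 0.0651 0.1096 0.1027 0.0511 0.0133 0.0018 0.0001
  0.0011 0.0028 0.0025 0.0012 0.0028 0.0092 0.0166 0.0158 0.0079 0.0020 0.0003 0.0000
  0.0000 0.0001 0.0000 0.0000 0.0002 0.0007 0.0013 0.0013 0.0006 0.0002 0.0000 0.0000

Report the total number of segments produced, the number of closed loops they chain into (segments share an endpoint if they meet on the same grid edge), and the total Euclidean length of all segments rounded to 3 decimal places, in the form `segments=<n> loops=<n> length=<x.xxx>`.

segments=20 loops=2 length=17.655

cell (4,3): code 0100 → (4.720,4.000)–(5.000,3.659)
cell (4,4): code 1100 → (4.519,5.000)–(4.720,4.000)
cell (4,5): code 1100 → (4.808,6.000)–(4.519,5.000)
cell (4,6): code 1000 → (5.000,6.401)–(4.808,6.000)
cell (5,3): code 0110 → (5.000,3.659)–(6.000,3.107)
cell (5,6): code 1101 → (5.325,7.000)–(5.000,6.401)
cell (5,7): code 1000 → (6.000,7.646)–(5.325,7.000)
cell (6,0): code 0100 → (6.250,1.000)–(7.000,0.559)
cell (6,1): code 1100 → (6.369,2.000)–(6.250,1.000)
cell (6,2): code 1000 → (7.000,2.493)–(6.369,2.000)
cell (6,3): code 0110 → (6.000,3.107)–(7.000,3.527)
cell (6,7): code 1001 → (7.000,7.726)–(6.000,7.646)
cell (7,0): code 0010 → (7.000,0.559)–(7.573,1.000)
cell (7,1): code 0011 → (7.573,1.000)–(7.412,2.000)
cell (7,2): code 0001 → (7.412,2.000)–(7.000,2.493)
cell (7,3): code 0010 → (7.000,3.527)–(7.268,4.000)
cell (7,4): code 0011 → (7.268,4.000)–(7.743,5.000)
cell (7,5): code 0011 → (7.743,5.000)–(7.995,6.000)
cell (7,6): code 0011 → (7.995,6.000)–(7.841,7.000)
cell (7,7): code 0001 → (7.841,7.000)–(7.000,7.726)
total: 20 segments, chained into 2 closed loop(s), length Σ = 17.654776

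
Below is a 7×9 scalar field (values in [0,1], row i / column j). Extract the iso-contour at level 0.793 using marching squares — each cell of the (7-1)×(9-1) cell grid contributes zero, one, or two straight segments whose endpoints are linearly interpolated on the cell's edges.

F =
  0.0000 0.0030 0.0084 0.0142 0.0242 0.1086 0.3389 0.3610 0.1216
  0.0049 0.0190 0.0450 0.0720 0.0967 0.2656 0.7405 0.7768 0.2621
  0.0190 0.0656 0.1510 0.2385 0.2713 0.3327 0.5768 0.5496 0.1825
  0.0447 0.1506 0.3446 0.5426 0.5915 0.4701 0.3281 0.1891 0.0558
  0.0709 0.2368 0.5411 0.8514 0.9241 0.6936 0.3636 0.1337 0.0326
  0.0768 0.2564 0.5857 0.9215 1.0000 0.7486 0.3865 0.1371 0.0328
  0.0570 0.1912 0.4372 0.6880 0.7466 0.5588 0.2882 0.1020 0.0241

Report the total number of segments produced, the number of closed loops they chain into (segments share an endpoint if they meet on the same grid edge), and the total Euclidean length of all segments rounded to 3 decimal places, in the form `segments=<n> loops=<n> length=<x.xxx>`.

segments=8 loops=1 length=6.895

cell (3,2): code 0100 → (3.811,3.000)–(4.000,2.812)
cell (3,3): code 1100 → (3.606,4.000)–(3.811,3.000)
cell (3,4): code 1000 → (4.000,4.569)–(3.606,4.000)
cell (4,2): code 0110 → (4.000,2.812)–(5.000,2.617)
cell (4,4): code 1001 → (5.000,4.823)–(4.000,4.569)
cell (5,2): code 0010 → (5.000,2.617)–(5.550,3.000)
cell (5,3): code 0011 → (5.550,3.000)–(5.817,4.000)
cell (5,4): code 0001 → (5.817,4.000)–(5.000,4.823)
total: 8 segments, chained into 1 closed loop(s), length Σ = 6.895324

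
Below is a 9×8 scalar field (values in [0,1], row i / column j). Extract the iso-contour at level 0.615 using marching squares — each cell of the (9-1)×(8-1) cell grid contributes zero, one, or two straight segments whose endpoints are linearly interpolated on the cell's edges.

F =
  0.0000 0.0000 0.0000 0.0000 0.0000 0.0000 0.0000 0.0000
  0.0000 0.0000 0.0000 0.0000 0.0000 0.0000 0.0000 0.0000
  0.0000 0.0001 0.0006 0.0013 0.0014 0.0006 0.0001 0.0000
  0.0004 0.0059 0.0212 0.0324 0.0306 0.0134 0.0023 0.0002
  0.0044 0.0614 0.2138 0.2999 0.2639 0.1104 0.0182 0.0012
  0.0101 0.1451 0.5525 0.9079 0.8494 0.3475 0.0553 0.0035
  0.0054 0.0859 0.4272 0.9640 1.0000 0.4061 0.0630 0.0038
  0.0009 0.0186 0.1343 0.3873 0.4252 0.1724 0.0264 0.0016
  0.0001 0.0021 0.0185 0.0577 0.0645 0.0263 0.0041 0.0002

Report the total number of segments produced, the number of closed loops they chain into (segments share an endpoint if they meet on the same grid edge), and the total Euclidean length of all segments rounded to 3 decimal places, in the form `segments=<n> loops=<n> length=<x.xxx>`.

cell (4,2): code 0100 → (4.518,3.000)–(5.000,2.176)
cell (4,3): code 1100 → (4.600,4.000)–(4.518,3.000)
cell (4,4): code 1000 → (5.000,4.467)–(4.600,4.000)
cell (5,2): code 0110 → (5.000,2.176)–(6.000,2.350)
cell (5,4): code 1001 → (6.000,4.648)–(5.000,4.467)
cell (6,2): code 0010 → (6.000,2.350)–(6.605,3.000)
cell (6,3): code 0011 → (6.605,3.000)–(6.670,4.000)
cell (6,4): code 0001 → (6.670,4.000)–(6.000,4.648)
total: 8 segments, chained into 1 closed loop(s), length Σ = 7.426795

segments=8 loops=1 length=7.427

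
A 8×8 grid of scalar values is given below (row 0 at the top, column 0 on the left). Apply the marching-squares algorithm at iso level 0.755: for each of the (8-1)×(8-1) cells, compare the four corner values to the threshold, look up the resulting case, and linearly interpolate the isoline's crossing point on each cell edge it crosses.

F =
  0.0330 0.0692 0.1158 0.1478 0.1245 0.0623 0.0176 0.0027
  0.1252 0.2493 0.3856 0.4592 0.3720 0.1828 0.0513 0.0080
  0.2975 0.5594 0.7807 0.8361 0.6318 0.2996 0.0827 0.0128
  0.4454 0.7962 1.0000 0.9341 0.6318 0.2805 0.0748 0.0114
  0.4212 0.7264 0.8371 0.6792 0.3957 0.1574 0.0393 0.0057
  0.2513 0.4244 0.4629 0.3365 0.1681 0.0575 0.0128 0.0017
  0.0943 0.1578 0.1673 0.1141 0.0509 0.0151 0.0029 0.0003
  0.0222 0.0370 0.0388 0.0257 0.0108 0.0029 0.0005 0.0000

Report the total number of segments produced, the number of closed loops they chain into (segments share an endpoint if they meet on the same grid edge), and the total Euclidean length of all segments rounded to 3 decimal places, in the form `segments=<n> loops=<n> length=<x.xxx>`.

cell (1,1): code 0100 → (1.935,2.000)–(2.000,1.884)
cell (1,2): code 1100 → (1.785,3.000)–(1.935,2.000)
cell (1,3): code 1000 → (2.000,3.397)–(1.785,3.000)
cell (2,0): code 0100 → (2.826,1.000)–(3.000,0.883)
cell (2,1): code 1110 → (2.000,1.884)–(2.826,1.000)
cell (2,3): code 1001 → (3.000,3.592)–(2.000,3.397)
cell (3,0): code 0010 → (3.000,0.883)–(3.590,1.000)
cell (3,1): code 0111 → (3.590,1.000)–(4.000,1.258)
cell (3,2): code 1011 → (4.000,2.520)–(3.703,3.000)
cell (3,3): code 0001 → (3.703,3.000)–(3.000,3.592)
cell (4,1): code 0010 → (4.000,1.258)–(4.219,2.000)
cell (4,2): code 0001 → (4.219,2.000)–(4.000,2.520)
total: 12 segments, chained into 1 closed loop(s), length Σ = 7.942202

segments=12 loops=1 length=7.942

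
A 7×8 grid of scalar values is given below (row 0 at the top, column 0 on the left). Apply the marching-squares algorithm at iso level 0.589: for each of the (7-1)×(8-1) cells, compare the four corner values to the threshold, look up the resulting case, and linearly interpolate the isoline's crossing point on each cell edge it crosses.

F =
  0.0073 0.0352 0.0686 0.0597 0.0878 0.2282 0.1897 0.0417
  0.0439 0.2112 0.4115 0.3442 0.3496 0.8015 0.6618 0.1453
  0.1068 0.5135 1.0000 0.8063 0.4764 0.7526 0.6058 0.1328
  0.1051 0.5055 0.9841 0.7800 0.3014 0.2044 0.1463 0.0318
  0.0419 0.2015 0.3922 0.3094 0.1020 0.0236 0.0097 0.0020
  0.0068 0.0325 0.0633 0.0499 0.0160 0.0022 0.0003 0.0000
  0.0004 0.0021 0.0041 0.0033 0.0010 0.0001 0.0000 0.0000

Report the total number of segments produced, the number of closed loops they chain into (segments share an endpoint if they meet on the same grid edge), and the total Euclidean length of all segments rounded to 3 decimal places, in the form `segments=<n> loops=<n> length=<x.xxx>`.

cell (0,4): code 0100 → (0.629,5.000)–(1.000,4.530)
cell (0,5): code 1100 → (0.846,6.000)–(0.629,5.000)
cell (0,6): code 1000 → (1.000,6.141)–(0.846,6.000)
cell (1,1): code 0100 → (1.302,2.000)–(2.000,1.155)
cell (1,2): code 1100 → (1.530,3.000)–(1.302,2.000)
cell (1,3): code 1000 → (2.000,3.659)–(1.530,3.000)
cell (1,4): code 0110 → (1.000,4.530)–(2.000,4.408)
cell (1,6): code 1001 → (2.000,6.036)–(1.000,6.141)
cell (2,1): code 0110 → (2.000,1.155)–(3.000,1.174)
cell (2,3): code 1001 → (3.000,3.399)–(2.000,3.659)
cell (2,4): code 0010 → (2.000,4.408)–(2.298,5.000)
cell (2,5): code 0011 → (2.298,5.000)–(2.037,6.000)
cell (2,6): code 0001 → (2.037,6.000)–(2.000,6.036)
cell (3,1): code 0010 → (3.000,1.174)–(3.668,2.000)
cell (3,2): code 0011 → (3.668,2.000)–(3.406,3.000)
cell (3,3): code 0001 → (3.406,3.000)–(3.000,3.399)
total: 16 segments, chained into 2 closed loop(s), length Σ = 13.220704

segments=16 loops=2 length=13.221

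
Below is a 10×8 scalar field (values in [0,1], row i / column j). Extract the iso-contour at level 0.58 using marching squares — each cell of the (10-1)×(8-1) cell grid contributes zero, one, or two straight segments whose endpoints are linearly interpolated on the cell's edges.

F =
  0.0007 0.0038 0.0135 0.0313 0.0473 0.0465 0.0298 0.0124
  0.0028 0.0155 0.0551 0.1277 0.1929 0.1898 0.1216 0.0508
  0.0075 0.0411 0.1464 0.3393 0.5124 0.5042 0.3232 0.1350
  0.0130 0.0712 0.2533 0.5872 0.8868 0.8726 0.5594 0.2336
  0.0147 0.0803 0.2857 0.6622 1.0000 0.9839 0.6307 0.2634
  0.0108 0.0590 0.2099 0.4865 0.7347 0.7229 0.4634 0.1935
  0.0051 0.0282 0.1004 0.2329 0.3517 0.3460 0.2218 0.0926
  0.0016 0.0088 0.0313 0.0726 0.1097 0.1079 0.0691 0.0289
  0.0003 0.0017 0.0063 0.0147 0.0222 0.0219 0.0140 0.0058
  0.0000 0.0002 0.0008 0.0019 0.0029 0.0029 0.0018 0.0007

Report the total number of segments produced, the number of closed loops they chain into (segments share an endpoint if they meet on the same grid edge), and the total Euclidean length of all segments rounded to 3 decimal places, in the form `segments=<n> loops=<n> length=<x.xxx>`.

cell (2,2): code 0100 → (2.971,3.000)–(3.000,2.978)
cell (2,3): code 1100 → (2.181,4.000)–(2.971,3.000)
cell (2,4): code 1100 → (2.206,5.000)–(2.181,4.000)
cell (2,5): code 1000 → (3.000,5.934)–(2.206,5.000)
cell (3,2): code 0110 → (3.000,2.978)–(4.000,2.782)
cell (3,5): code 1101 → (3.289,6.000)–(3.000,5.934)
cell (3,6): code 1000 → (4.000,6.138)–(3.289,6.000)
cell (4,2): code 0010 → (4.000,2.782)–(4.468,3.000)
cell (4,3): code 0111 → (4.468,3.000)–(5.000,3.377)
cell (4,5): code 1011 → (5.000,5.551)–(4.303,6.000)
cell (4,6): code 0001 → (4.303,6.000)–(4.000,6.138)
cell (5,3): code 0010 → (5.000,3.377)–(5.404,4.000)
cell (5,4): code 0011 → (5.404,4.000)–(5.379,5.000)
cell (5,5): code 0001 → (5.379,5.000)–(5.000,5.551)
total: 14 segments, chained into 1 closed loop(s), length Σ = 10.319322

segments=14 loops=1 length=10.319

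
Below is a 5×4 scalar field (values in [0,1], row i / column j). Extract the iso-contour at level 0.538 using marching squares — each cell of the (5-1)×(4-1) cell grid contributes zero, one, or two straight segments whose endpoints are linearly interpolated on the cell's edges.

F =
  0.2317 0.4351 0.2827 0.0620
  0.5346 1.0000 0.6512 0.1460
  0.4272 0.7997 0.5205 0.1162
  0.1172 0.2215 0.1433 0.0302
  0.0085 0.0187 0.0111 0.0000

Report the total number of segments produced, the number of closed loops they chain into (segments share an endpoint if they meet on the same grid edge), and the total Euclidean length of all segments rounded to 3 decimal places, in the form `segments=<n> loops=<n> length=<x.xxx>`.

segments=8 loops=1 length=6.750

cell (0,0): code 0100 → (0.182,1.000)–(1.000,0.007)
cell (0,1): code 1100 → (0.693,2.000)–(0.182,1.000)
cell (0,2): code 1000 → (1.000,2.224)–(0.693,2.000)
cell (1,0): code 0110 → (1.000,0.007)–(2.000,0.297)
cell (1,1): code 1011 → (2.000,1.937)–(1.866,2.000)
cell (1,2): code 0001 → (1.866,2.000)–(1.000,2.224)
cell (2,0): code 0010 → (2.000,0.297)–(2.453,1.000)
cell (2,1): code 0001 → (2.453,1.000)–(2.000,1.937)
total: 8 segments, chained into 1 closed loop(s), length Σ = 6.749570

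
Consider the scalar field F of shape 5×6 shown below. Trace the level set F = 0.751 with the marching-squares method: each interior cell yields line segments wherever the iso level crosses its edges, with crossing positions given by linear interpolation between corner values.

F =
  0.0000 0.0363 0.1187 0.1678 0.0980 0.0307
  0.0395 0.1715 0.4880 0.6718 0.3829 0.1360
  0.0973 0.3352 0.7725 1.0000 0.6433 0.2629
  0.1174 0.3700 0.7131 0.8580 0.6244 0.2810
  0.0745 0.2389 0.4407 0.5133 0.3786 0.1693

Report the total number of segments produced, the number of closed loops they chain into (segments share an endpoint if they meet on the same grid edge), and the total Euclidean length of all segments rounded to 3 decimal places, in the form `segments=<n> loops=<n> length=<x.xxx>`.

cell (1,1): code 0100 → (1.924,2.000)–(2.000,1.951)
cell (1,2): code 1100 → (1.241,3.000)–(1.924,2.000)
cell (1,3): code 1000 → (2.000,3.698)–(1.241,3.000)
cell (2,1): code 0010 → (2.000,1.951)–(2.362,2.000)
cell (2,2): code 0111 → (2.362,2.000)–(3.000,2.262)
cell (2,3): code 1001 → (3.000,3.458)–(2.000,3.698)
cell (3,2): code 0010 → (3.000,2.262)–(3.310,3.000)
cell (3,3): code 0001 → (3.310,3.000)–(3.000,3.458)
total: 8 segments, chained into 1 closed loop(s), length Σ = 5.769785

segments=8 loops=1 length=5.770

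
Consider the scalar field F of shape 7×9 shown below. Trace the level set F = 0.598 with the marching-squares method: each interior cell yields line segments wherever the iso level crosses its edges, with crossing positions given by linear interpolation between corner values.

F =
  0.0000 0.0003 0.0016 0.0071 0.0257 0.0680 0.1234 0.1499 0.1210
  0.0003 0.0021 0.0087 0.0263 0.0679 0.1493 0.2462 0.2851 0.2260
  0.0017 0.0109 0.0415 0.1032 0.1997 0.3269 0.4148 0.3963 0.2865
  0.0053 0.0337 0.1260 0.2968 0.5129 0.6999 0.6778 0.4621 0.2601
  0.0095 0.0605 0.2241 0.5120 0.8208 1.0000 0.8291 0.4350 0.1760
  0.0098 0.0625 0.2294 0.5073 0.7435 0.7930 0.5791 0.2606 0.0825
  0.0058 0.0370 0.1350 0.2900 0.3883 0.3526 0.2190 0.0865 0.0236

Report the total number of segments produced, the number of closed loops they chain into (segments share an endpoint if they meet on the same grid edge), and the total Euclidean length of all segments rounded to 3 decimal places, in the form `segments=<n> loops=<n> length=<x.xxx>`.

segments=12 loops=1 length=9.636

cell (2,4): code 0100 → (2.727,5.000)–(3.000,4.455)
cell (2,5): code 1100 → (2.697,6.000)–(2.727,5.000)
cell (2,6): code 1000 → (3.000,6.370)–(2.697,6.000)
cell (3,3): code 0100 → (3.276,4.000)–(4.000,3.278)
cell (3,4): code 1110 → (3.000,4.455)–(3.276,4.000)
cell (3,6): code 1001 → (4.000,6.586)–(3.000,6.370)
cell (4,3): code 0110 → (4.000,3.278)–(5.000,3.384)
cell (4,5): code 1011 → (5.000,5.912)–(4.924,6.000)
cell (4,6): code 0001 → (4.924,6.000)–(4.000,6.586)
cell (5,3): code 0010 → (5.000,3.384)–(5.410,4.000)
cell (5,4): code 0011 → (5.410,4.000)–(5.443,5.000)
cell (5,5): code 0001 → (5.443,5.000)–(5.000,5.912)
total: 12 segments, chained into 1 closed loop(s), length Σ = 9.636275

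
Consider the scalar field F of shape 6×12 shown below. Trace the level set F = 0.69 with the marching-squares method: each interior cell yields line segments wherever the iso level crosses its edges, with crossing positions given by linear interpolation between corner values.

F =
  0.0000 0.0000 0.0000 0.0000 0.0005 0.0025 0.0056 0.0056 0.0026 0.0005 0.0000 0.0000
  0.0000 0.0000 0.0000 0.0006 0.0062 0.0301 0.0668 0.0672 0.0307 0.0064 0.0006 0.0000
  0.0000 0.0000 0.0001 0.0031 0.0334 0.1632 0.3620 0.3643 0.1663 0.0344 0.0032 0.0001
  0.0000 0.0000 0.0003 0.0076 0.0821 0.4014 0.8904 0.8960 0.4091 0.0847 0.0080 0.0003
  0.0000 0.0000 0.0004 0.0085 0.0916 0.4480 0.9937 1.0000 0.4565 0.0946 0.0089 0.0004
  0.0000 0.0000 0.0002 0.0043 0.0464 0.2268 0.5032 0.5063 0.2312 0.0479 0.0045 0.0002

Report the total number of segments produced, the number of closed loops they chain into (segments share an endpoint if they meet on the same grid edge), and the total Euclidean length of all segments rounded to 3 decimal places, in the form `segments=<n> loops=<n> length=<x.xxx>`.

segments=8 loops=1 length=6.834

cell (2,5): code 0100 → (2.621,6.000)–(3.000,5.590)
cell (2,6): code 1100 → (2.613,7.000)–(2.621,6.000)
cell (2,7): code 1000 → (3.000,7.423)–(2.613,7.000)
cell (3,5): code 0110 → (3.000,5.590)–(4.000,5.443)
cell (3,7): code 1001 → (4.000,7.570)–(3.000,7.423)
cell (4,5): code 0010 → (4.000,5.443)–(4.619,6.000)
cell (4,6): code 0011 → (4.619,6.000)–(4.628,7.000)
cell (4,7): code 0001 → (4.628,7.000)–(4.000,7.570)
total: 8 segments, chained into 1 closed loop(s), length Σ = 6.834440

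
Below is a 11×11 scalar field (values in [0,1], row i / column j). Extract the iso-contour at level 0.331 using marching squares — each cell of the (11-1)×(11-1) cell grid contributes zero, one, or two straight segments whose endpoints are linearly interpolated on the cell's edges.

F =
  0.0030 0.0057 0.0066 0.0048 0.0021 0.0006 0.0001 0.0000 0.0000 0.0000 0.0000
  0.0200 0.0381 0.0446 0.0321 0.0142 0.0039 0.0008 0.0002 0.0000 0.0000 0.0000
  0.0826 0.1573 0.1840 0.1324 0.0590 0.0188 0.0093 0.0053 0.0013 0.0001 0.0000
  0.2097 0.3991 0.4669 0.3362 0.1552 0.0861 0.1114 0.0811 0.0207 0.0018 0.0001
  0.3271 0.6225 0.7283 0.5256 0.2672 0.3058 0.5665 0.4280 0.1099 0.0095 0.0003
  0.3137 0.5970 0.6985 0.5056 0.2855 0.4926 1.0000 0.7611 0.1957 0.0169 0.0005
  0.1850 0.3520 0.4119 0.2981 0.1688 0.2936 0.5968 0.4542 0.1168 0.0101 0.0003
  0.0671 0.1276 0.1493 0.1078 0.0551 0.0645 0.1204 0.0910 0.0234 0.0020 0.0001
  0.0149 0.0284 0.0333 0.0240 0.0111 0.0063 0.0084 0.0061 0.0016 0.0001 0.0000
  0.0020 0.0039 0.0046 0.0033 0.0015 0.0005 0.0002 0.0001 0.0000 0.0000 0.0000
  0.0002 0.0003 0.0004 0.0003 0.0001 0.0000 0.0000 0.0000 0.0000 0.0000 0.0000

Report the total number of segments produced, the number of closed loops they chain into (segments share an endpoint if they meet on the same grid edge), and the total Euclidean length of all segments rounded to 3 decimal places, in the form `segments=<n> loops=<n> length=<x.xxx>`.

cell (2,0): code 0100 → (2.718,1.000)–(3.000,0.640)
cell (2,1): code 1100 → (2.520,2.000)–(2.718,1.000)
cell (2,2): code 1100 → (2.974,3.000)–(2.520,2.000)
cell (2,3): code 1000 → (3.000,3.029)–(2.974,3.000)
cell (3,0): code 0110 → (3.000,0.640)–(4.000,0.013)
cell (3,3): code 1001 → (4.000,3.753)–(3.000,3.029)
cell (3,5): code 0100 → (3.483,6.000)–(4.000,5.097)
cell (3,6): code 1100 → (3.720,7.000)–(3.483,6.000)
cell (3,7): code 1000 → (4.000,7.305)–(3.720,7.000)
cell (4,0): code 0110 → (4.000,0.013)–(5.000,0.061)
cell (4,3): code 1001 → (5.000,3.793)–(4.000,3.753)
cell (4,4): code 0100 → (4.135,5.000)–(5.000,4.220)
cell (4,5): code 1110 → (4.000,5.097)–(4.135,5.000)
cell (4,7): code 1001 → (5.000,7.761)–(4.000,7.305)
cell (5,0): code 0110 → (5.000,0.061)–(6.000,0.874)
cell (5,2): code 1011 → (6.000,2.711)–(5.841,3.000)
cell (5,3): code 0001 → (5.841,3.000)–(5.000,3.793)
cell (5,4): code 0010 → (5.000,4.220)–(5.812,5.000)
cell (5,5): code 0111 → (5.812,5.000)–(6.000,5.123)
cell (5,7): code 1001 → (6.000,7.365)–(5.000,7.761)
cell (6,0): code 0010 → (6.000,0.874)–(6.094,1.000)
cell (6,1): code 0011 → (6.094,1.000)–(6.308,2.000)
cell (6,2): code 0001 → (6.308,2.000)–(6.000,2.711)
cell (6,5): code 0010 → (6.000,5.123)–(6.558,6.000)
cell (6,6): code 0011 → (6.558,6.000)–(6.339,7.000)
cell (6,7): code 0001 → (6.339,7.000)–(6.000,7.365)
total: 26 segments, chained into 2 closed loop(s), length Σ = 21.659982

segments=26 loops=2 length=21.660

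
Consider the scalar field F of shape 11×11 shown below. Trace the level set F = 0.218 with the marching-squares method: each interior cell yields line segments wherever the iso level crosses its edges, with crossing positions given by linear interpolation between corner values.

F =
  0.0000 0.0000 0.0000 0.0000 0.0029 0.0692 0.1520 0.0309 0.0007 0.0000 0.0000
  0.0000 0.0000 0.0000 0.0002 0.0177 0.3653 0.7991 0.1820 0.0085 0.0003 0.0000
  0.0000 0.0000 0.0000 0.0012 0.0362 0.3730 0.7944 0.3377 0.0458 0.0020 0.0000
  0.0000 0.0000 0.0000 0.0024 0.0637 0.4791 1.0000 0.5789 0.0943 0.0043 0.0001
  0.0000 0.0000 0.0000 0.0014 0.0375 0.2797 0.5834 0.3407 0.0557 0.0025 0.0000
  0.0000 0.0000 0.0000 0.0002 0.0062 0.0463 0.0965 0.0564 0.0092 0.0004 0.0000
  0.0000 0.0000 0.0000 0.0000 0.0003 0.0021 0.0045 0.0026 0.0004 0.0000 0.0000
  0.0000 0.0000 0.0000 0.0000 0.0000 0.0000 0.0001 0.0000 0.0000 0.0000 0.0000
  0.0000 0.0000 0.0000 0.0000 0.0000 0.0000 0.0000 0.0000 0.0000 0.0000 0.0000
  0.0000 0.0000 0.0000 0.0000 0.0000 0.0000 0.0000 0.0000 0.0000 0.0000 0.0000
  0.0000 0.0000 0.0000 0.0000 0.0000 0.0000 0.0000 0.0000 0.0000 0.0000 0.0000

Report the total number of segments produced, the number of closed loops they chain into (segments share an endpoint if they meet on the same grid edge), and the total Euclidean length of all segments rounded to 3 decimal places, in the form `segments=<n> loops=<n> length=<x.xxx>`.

segments=14 loops=1 length=12.465

cell (0,4): code 0100 → (0.503,5.000)–(1.000,4.576)
cell (0,5): code 1100 → (0.102,6.000)–(0.503,5.000)
cell (0,6): code 1000 → (1.000,6.942)–(0.102,6.000)
cell (1,4): code 0110 → (1.000,4.576)–(2.000,4.540)
cell (1,6): code 1101 → (1.231,7.000)–(1.000,6.942)
cell (1,7): code 1000 → (2.000,7.410)–(1.231,7.000)
cell (2,4): code 0110 → (2.000,4.540)–(3.000,4.371)
cell (2,7): code 1001 → (3.000,7.745)–(2.000,7.410)
cell (3,4): code 0110 → (3.000,4.371)–(4.000,4.745)
cell (3,7): code 1001 → (4.000,7.431)–(3.000,7.745)
cell (4,4): code 0010 → (4.000,4.745)–(4.264,5.000)
cell (4,5): code 0011 → (4.264,5.000)–(4.750,6.000)
cell (4,6): code 0011 → (4.750,6.000)–(4.432,7.000)
cell (4,7): code 0001 → (4.432,7.000)–(4.000,7.431)
total: 14 segments, chained into 1 closed loop(s), length Σ = 12.464970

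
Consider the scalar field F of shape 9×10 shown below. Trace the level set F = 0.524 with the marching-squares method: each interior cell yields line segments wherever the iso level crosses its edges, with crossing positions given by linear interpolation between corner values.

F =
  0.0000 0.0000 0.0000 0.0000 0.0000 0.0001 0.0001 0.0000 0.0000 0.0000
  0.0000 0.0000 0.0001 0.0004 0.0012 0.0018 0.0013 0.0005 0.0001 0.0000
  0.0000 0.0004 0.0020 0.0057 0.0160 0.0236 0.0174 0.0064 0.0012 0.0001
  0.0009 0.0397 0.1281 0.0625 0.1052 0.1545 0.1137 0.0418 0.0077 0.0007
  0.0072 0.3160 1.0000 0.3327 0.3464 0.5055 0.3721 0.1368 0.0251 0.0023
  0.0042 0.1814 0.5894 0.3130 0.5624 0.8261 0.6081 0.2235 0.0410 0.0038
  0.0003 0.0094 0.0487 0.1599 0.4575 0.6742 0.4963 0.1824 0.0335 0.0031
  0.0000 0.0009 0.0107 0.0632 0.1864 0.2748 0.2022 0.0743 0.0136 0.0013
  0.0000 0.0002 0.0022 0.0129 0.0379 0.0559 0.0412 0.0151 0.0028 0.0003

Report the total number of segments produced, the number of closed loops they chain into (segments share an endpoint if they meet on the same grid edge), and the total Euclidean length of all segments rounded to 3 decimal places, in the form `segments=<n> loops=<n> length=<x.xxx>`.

segments=16 loops=2 length=11.453

cell (3,1): code 0100 → (3.454,2.000)–(4.000,1.304)
cell (3,2): code 1000 → (4.000,2.713)–(3.454,2.000)
cell (4,1): code 0110 → (4.000,1.304)–(5.000,1.840)
cell (4,2): code 1001 → (5.000,2.237)–(4.000,2.713)
cell (4,3): code 0100 → (4.822,4.000)–(5.000,3.846)
cell (4,4): code 1100 → (4.058,5.000)–(4.822,4.000)
cell (4,5): code 1100 → (4.644,6.000)–(4.058,5.000)
cell (4,6): code 1000 → (5.000,6.219)–(4.644,6.000)
cell (5,1): code 0010 → (5.000,1.840)–(5.121,2.000)
cell (5,2): code 0001 → (5.121,2.000)–(5.000,2.237)
cell (5,3): code 0010 → (5.000,3.846)–(5.366,4.000)
cell (5,4): code 0111 → (5.366,4.000)–(6.000,4.307)
cell (5,5): code 1011 → (6.000,5.844)–(5.752,6.000)
cell (5,6): code 0001 → (5.752,6.000)–(5.000,6.219)
cell (6,4): code 0010 → (6.000,4.307)–(6.376,5.000)
cell (6,5): code 0001 → (6.376,5.000)–(6.000,5.844)
total: 16 segments, chained into 2 closed loop(s), length Σ = 11.452854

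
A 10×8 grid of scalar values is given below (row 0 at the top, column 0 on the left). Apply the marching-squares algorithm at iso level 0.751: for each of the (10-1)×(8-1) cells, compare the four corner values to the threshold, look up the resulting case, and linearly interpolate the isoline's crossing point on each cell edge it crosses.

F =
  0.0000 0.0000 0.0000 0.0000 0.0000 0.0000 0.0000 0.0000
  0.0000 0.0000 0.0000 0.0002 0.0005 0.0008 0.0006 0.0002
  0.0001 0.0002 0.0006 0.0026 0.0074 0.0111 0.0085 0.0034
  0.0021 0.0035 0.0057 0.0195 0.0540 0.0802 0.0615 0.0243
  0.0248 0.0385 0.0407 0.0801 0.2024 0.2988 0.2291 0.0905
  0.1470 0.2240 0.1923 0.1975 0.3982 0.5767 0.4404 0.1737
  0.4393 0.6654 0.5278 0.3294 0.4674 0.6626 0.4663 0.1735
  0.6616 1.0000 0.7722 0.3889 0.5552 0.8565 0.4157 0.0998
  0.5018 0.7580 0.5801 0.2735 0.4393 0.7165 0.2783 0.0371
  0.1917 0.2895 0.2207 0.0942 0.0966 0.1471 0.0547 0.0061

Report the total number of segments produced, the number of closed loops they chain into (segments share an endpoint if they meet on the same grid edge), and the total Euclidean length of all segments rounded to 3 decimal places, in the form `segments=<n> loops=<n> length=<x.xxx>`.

cell (6,0): code 0100 → (6.256,1.000)–(7.000,0.264)
cell (6,1): code 1100 → (6.913,2.000)–(6.256,1.000)
cell (6,2): code 1000 → (7.000,2.055)–(6.913,2.000)
cell (6,4): code 0100 → (6.456,5.000)–(7.000,4.650)
cell (6,5): code 1000 → (7.000,5.239)–(6.456,5.000)
cell (7,0): code 0110 → (7.000,0.264)–(8.000,0.973)
cell (7,1): code 1011 → (8.000,1.039)–(7.110,2.000)
cell (7,2): code 0001 → (7.110,2.000)–(7.000,2.055)
cell (7,4): code 0010 → (7.000,4.650)–(7.754,5.000)
cell (7,5): code 0001 → (7.754,5.000)–(7.000,5.239)
cell (8,0): code 0010 → (8.000,0.973)–(8.015,1.000)
cell (8,1): code 0001 → (8.015,1.000)–(8.000,1.039)
total: 12 segments, chained into 2 closed loop(s), length Σ = 7.940739

segments=12 loops=2 length=7.941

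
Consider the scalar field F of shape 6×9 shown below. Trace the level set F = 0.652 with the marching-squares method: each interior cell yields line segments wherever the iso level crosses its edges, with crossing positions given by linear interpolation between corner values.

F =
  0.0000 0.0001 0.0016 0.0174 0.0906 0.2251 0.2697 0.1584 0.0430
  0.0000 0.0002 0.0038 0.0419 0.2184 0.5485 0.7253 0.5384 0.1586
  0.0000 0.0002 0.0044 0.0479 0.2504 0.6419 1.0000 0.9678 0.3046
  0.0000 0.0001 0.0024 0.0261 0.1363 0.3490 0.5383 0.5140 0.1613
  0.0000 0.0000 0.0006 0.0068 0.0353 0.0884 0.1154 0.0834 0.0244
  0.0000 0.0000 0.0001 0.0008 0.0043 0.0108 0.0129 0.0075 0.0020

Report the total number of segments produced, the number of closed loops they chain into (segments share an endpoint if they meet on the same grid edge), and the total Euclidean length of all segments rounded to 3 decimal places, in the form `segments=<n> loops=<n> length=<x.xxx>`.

segments=8 loops=1 length=6.627

cell (0,5): code 0100 → (0.839,6.000)–(1.000,5.585)
cell (0,6): code 1000 → (1.000,6.392)–(0.839,6.000)
cell (1,5): code 0110 → (1.000,5.585)–(2.000,5.028)
cell (1,6): code 1101 → (1.265,7.000)–(1.000,6.392)
cell (1,7): code 1000 → (2.000,7.476)–(1.265,7.000)
cell (2,5): code 0010 → (2.000,5.028)–(2.754,6.000)
cell (2,6): code 0011 → (2.754,6.000)–(2.696,7.000)
cell (2,7): code 0001 → (2.696,7.000)–(2.000,7.476)
total: 8 segments, chained into 1 closed loop(s), length Σ = 6.627145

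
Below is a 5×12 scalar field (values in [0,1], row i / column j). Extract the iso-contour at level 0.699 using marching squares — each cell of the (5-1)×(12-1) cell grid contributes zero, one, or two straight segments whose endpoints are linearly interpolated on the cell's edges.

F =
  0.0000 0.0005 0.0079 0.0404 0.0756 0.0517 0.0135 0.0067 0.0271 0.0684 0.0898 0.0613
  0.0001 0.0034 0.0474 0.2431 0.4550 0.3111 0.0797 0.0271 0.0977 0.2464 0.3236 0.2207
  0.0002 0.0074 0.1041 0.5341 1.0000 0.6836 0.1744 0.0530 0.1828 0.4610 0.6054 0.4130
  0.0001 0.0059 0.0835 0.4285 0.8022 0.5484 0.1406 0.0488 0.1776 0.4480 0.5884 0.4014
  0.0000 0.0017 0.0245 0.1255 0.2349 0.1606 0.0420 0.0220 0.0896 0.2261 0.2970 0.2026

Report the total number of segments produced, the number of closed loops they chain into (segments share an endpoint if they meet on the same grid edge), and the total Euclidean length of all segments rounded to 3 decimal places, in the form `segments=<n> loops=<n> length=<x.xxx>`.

cell (1,3): code 0100 → (1.448,4.000)–(2.000,3.354)
cell (1,4): code 1000 → (2.000,4.951)–(1.448,4.000)
cell (2,3): code 0110 → (2.000,3.354)–(3.000,3.724)
cell (2,4): code 1001 → (3.000,4.407)–(2.000,4.951)
cell (3,3): code 0010 → (3.000,3.724)–(3.182,4.000)
cell (3,4): code 0001 → (3.182,4.000)–(3.000,4.407)
total: 6 segments, chained into 1 closed loop(s), length Σ = 4.931078

segments=6 loops=1 length=4.931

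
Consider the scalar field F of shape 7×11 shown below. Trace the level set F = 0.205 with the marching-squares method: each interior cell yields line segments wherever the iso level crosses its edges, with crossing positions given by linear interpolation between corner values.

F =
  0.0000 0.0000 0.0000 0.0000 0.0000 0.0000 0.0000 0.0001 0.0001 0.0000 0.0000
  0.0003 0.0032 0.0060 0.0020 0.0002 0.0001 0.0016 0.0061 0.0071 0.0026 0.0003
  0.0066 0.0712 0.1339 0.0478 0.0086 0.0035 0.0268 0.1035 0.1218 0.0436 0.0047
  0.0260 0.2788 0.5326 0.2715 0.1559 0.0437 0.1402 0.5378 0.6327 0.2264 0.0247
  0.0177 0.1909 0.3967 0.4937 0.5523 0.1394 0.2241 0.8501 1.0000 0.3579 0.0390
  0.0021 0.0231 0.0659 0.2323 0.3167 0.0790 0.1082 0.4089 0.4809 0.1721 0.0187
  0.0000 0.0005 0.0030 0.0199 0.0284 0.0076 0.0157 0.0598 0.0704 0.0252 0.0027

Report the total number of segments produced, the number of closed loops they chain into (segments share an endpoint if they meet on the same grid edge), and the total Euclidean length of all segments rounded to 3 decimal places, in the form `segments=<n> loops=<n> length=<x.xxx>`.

cell (2,0): code 0100 → (2.645,1.000)–(3.000,0.708)
cell (2,1): code 1100 → (2.178,2.000)–(2.645,1.000)
cell (2,2): code 1100 → (2.703,3.000)–(2.178,2.000)
cell (2,3): code 1000 → (3.000,3.575)–(2.703,3.000)
cell (2,6): code 0100 → (2.234,7.000)–(3.000,6.163)
cell (2,7): code 1100 → (2.163,8.000)–(2.234,7.000)
cell (2,8): code 1100 → (2.883,9.000)–(2.163,8.000)
cell (2,9): code 1000 → (3.000,9.106)–(2.883,9.000)
cell (3,0): code 0010 → (3.000,0.708)–(3.840,1.000)
cell (3,1): code 0111 → (3.840,1.000)–(4.000,1.069)
cell (3,3): code 1101 → (3.124,4.000)–(3.000,3.575)
cell (3,4): code 1000 → (4.000,4.841)–(3.124,4.000)
cell (3,5): code 0100 → (3.772,6.000)–(4.000,5.774)
cell (3,6): code 1110 → (3.000,6.163)–(3.772,6.000)
cell (3,9): code 1001 → (4.000,9.479)–(3.000,9.106)
cell (4,1): code 0010 → (4.000,1.069)–(4.580,2.000)
cell (4,2): code 0111 → (4.580,2.000)–(5.000,2.836)
cell (4,4): code 1001 → (5.000,4.470)–(4.000,4.841)
cell (4,5): code 0010 → (4.000,5.774)–(4.165,6.000)
cell (4,6): code 0111 → (4.165,6.000)–(5.000,6.322)
cell (4,8): code 1011 → (5.000,8.893)–(4.823,9.000)
cell (4,9): code 0001 → (4.823,9.000)–(4.000,9.479)
cell (5,2): code 0010 → (5.000,2.836)–(5.129,3.000)
cell (5,3): code 0011 → (5.129,3.000)–(5.387,4.000)
cell (5,4): code 0001 → (5.387,4.000)–(5.000,4.470)
cell (5,6): code 0010 → (5.000,6.322)–(5.584,7.000)
cell (5,7): code 0011 → (5.584,7.000)–(5.672,8.000)
cell (5,8): code 0001 → (5.672,8.000)–(5.000,8.893)
total: 28 segments, chained into 2 closed loop(s), length Σ = 22.065315

segments=28 loops=2 length=22.065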